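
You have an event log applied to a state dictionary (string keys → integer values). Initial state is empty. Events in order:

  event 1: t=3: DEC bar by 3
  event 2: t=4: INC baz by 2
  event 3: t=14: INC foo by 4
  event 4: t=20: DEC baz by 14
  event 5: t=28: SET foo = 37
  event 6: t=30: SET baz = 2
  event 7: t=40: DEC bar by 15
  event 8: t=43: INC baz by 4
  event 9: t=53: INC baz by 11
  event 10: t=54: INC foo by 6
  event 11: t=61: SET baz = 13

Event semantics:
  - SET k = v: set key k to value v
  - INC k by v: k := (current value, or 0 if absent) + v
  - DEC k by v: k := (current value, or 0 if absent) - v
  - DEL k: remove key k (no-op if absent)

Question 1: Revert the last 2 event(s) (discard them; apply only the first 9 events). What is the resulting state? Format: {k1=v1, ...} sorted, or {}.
Answer: {bar=-18, baz=17, foo=37}

Derivation:
Keep first 9 events (discard last 2):
  after event 1 (t=3: DEC bar by 3): {bar=-3}
  after event 2 (t=4: INC baz by 2): {bar=-3, baz=2}
  after event 3 (t=14: INC foo by 4): {bar=-3, baz=2, foo=4}
  after event 4 (t=20: DEC baz by 14): {bar=-3, baz=-12, foo=4}
  after event 5 (t=28: SET foo = 37): {bar=-3, baz=-12, foo=37}
  after event 6 (t=30: SET baz = 2): {bar=-3, baz=2, foo=37}
  after event 7 (t=40: DEC bar by 15): {bar=-18, baz=2, foo=37}
  after event 8 (t=43: INC baz by 4): {bar=-18, baz=6, foo=37}
  after event 9 (t=53: INC baz by 11): {bar=-18, baz=17, foo=37}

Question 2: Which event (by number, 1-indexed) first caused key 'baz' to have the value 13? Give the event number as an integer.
Looking for first event where baz becomes 13:
  event 2: baz = 2
  event 3: baz = 2
  event 4: baz = -12
  event 5: baz = -12
  event 6: baz = 2
  event 7: baz = 2
  event 8: baz = 6
  event 9: baz = 17
  event 10: baz = 17
  event 11: baz 17 -> 13  <-- first match

Answer: 11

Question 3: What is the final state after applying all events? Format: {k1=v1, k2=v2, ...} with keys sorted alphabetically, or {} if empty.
Answer: {bar=-18, baz=13, foo=43}

Derivation:
  after event 1 (t=3: DEC bar by 3): {bar=-3}
  after event 2 (t=4: INC baz by 2): {bar=-3, baz=2}
  after event 3 (t=14: INC foo by 4): {bar=-3, baz=2, foo=4}
  after event 4 (t=20: DEC baz by 14): {bar=-3, baz=-12, foo=4}
  after event 5 (t=28: SET foo = 37): {bar=-3, baz=-12, foo=37}
  after event 6 (t=30: SET baz = 2): {bar=-3, baz=2, foo=37}
  after event 7 (t=40: DEC bar by 15): {bar=-18, baz=2, foo=37}
  after event 8 (t=43: INC baz by 4): {bar=-18, baz=6, foo=37}
  after event 9 (t=53: INC baz by 11): {bar=-18, baz=17, foo=37}
  after event 10 (t=54: INC foo by 6): {bar=-18, baz=17, foo=43}
  after event 11 (t=61: SET baz = 13): {bar=-18, baz=13, foo=43}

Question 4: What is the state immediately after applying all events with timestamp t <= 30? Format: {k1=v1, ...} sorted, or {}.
Apply events with t <= 30 (6 events):
  after event 1 (t=3: DEC bar by 3): {bar=-3}
  after event 2 (t=4: INC baz by 2): {bar=-3, baz=2}
  after event 3 (t=14: INC foo by 4): {bar=-3, baz=2, foo=4}
  after event 4 (t=20: DEC baz by 14): {bar=-3, baz=-12, foo=4}
  after event 5 (t=28: SET foo = 37): {bar=-3, baz=-12, foo=37}
  after event 6 (t=30: SET baz = 2): {bar=-3, baz=2, foo=37}

Answer: {bar=-3, baz=2, foo=37}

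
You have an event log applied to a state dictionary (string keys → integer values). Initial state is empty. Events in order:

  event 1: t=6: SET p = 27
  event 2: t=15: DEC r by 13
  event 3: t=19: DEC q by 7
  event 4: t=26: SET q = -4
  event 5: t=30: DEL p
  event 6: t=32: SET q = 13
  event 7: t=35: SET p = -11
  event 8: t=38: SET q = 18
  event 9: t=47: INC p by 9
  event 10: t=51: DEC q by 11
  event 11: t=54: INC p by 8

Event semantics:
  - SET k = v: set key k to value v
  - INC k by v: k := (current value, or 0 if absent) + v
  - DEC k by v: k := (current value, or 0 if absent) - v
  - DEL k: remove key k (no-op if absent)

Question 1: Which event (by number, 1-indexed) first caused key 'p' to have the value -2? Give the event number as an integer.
Looking for first event where p becomes -2:
  event 1: p = 27
  event 2: p = 27
  event 3: p = 27
  event 4: p = 27
  event 5: p = (absent)
  event 7: p = -11
  event 8: p = -11
  event 9: p -11 -> -2  <-- first match

Answer: 9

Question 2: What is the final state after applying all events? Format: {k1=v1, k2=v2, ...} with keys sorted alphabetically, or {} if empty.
Answer: {p=6, q=7, r=-13}

Derivation:
  after event 1 (t=6: SET p = 27): {p=27}
  after event 2 (t=15: DEC r by 13): {p=27, r=-13}
  after event 3 (t=19: DEC q by 7): {p=27, q=-7, r=-13}
  after event 4 (t=26: SET q = -4): {p=27, q=-4, r=-13}
  after event 5 (t=30: DEL p): {q=-4, r=-13}
  after event 6 (t=32: SET q = 13): {q=13, r=-13}
  after event 7 (t=35: SET p = -11): {p=-11, q=13, r=-13}
  after event 8 (t=38: SET q = 18): {p=-11, q=18, r=-13}
  after event 9 (t=47: INC p by 9): {p=-2, q=18, r=-13}
  after event 10 (t=51: DEC q by 11): {p=-2, q=7, r=-13}
  after event 11 (t=54: INC p by 8): {p=6, q=7, r=-13}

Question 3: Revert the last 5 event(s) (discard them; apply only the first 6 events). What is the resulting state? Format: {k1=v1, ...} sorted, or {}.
Keep first 6 events (discard last 5):
  after event 1 (t=6: SET p = 27): {p=27}
  after event 2 (t=15: DEC r by 13): {p=27, r=-13}
  after event 3 (t=19: DEC q by 7): {p=27, q=-7, r=-13}
  after event 4 (t=26: SET q = -4): {p=27, q=-4, r=-13}
  after event 5 (t=30: DEL p): {q=-4, r=-13}
  after event 6 (t=32: SET q = 13): {q=13, r=-13}

Answer: {q=13, r=-13}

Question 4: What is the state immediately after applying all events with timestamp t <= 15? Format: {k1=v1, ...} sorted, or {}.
Answer: {p=27, r=-13}

Derivation:
Apply events with t <= 15 (2 events):
  after event 1 (t=6: SET p = 27): {p=27}
  after event 2 (t=15: DEC r by 13): {p=27, r=-13}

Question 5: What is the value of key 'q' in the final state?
Track key 'q' through all 11 events:
  event 1 (t=6: SET p = 27): q unchanged
  event 2 (t=15: DEC r by 13): q unchanged
  event 3 (t=19: DEC q by 7): q (absent) -> -7
  event 4 (t=26: SET q = -4): q -7 -> -4
  event 5 (t=30: DEL p): q unchanged
  event 6 (t=32: SET q = 13): q -4 -> 13
  event 7 (t=35: SET p = -11): q unchanged
  event 8 (t=38: SET q = 18): q 13 -> 18
  event 9 (t=47: INC p by 9): q unchanged
  event 10 (t=51: DEC q by 11): q 18 -> 7
  event 11 (t=54: INC p by 8): q unchanged
Final: q = 7

Answer: 7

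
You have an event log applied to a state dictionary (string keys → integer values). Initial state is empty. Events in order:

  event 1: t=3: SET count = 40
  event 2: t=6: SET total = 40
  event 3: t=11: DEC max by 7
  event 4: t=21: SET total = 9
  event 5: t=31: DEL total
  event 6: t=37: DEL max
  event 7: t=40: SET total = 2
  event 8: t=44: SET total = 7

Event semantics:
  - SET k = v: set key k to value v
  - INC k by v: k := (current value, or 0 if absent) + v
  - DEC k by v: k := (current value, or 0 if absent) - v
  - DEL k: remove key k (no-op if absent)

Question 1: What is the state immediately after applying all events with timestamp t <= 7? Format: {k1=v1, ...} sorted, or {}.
Apply events with t <= 7 (2 events):
  after event 1 (t=3: SET count = 40): {count=40}
  after event 2 (t=6: SET total = 40): {count=40, total=40}

Answer: {count=40, total=40}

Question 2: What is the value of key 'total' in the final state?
Answer: 7

Derivation:
Track key 'total' through all 8 events:
  event 1 (t=3: SET count = 40): total unchanged
  event 2 (t=6: SET total = 40): total (absent) -> 40
  event 3 (t=11: DEC max by 7): total unchanged
  event 4 (t=21: SET total = 9): total 40 -> 9
  event 5 (t=31: DEL total): total 9 -> (absent)
  event 6 (t=37: DEL max): total unchanged
  event 7 (t=40: SET total = 2): total (absent) -> 2
  event 8 (t=44: SET total = 7): total 2 -> 7
Final: total = 7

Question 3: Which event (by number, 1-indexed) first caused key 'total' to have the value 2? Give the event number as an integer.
Looking for first event where total becomes 2:
  event 2: total = 40
  event 3: total = 40
  event 4: total = 9
  event 5: total = (absent)
  event 7: total (absent) -> 2  <-- first match

Answer: 7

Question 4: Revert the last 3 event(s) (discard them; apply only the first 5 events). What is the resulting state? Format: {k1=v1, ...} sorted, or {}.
Answer: {count=40, max=-7}

Derivation:
Keep first 5 events (discard last 3):
  after event 1 (t=3: SET count = 40): {count=40}
  after event 2 (t=6: SET total = 40): {count=40, total=40}
  after event 3 (t=11: DEC max by 7): {count=40, max=-7, total=40}
  after event 4 (t=21: SET total = 9): {count=40, max=-7, total=9}
  after event 5 (t=31: DEL total): {count=40, max=-7}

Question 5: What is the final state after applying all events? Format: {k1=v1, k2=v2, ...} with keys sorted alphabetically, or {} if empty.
Answer: {count=40, total=7}

Derivation:
  after event 1 (t=3: SET count = 40): {count=40}
  after event 2 (t=6: SET total = 40): {count=40, total=40}
  after event 3 (t=11: DEC max by 7): {count=40, max=-7, total=40}
  after event 4 (t=21: SET total = 9): {count=40, max=-7, total=9}
  after event 5 (t=31: DEL total): {count=40, max=-7}
  after event 6 (t=37: DEL max): {count=40}
  after event 7 (t=40: SET total = 2): {count=40, total=2}
  after event 8 (t=44: SET total = 7): {count=40, total=7}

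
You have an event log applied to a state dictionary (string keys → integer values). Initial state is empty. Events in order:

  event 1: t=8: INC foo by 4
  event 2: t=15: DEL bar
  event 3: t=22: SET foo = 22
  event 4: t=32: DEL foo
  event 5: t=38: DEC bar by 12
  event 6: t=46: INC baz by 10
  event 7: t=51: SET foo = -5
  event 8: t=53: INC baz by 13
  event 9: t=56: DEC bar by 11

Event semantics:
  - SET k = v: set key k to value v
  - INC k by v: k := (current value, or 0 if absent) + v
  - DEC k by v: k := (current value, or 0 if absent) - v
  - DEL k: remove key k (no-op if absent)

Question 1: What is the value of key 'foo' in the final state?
Answer: -5

Derivation:
Track key 'foo' through all 9 events:
  event 1 (t=8: INC foo by 4): foo (absent) -> 4
  event 2 (t=15: DEL bar): foo unchanged
  event 3 (t=22: SET foo = 22): foo 4 -> 22
  event 4 (t=32: DEL foo): foo 22 -> (absent)
  event 5 (t=38: DEC bar by 12): foo unchanged
  event 6 (t=46: INC baz by 10): foo unchanged
  event 7 (t=51: SET foo = -5): foo (absent) -> -5
  event 8 (t=53: INC baz by 13): foo unchanged
  event 9 (t=56: DEC bar by 11): foo unchanged
Final: foo = -5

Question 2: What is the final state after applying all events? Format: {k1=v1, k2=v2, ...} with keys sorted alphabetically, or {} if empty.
Answer: {bar=-23, baz=23, foo=-5}

Derivation:
  after event 1 (t=8: INC foo by 4): {foo=4}
  after event 2 (t=15: DEL bar): {foo=4}
  after event 3 (t=22: SET foo = 22): {foo=22}
  after event 4 (t=32: DEL foo): {}
  after event 5 (t=38: DEC bar by 12): {bar=-12}
  after event 6 (t=46: INC baz by 10): {bar=-12, baz=10}
  after event 7 (t=51: SET foo = -5): {bar=-12, baz=10, foo=-5}
  after event 8 (t=53: INC baz by 13): {bar=-12, baz=23, foo=-5}
  after event 9 (t=56: DEC bar by 11): {bar=-23, baz=23, foo=-5}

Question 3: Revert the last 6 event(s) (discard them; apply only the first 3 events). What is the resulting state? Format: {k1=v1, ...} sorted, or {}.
Keep first 3 events (discard last 6):
  after event 1 (t=8: INC foo by 4): {foo=4}
  after event 2 (t=15: DEL bar): {foo=4}
  after event 3 (t=22: SET foo = 22): {foo=22}

Answer: {foo=22}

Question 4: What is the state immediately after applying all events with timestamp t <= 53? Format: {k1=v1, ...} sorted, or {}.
Answer: {bar=-12, baz=23, foo=-5}

Derivation:
Apply events with t <= 53 (8 events):
  after event 1 (t=8: INC foo by 4): {foo=4}
  after event 2 (t=15: DEL bar): {foo=4}
  after event 3 (t=22: SET foo = 22): {foo=22}
  after event 4 (t=32: DEL foo): {}
  after event 5 (t=38: DEC bar by 12): {bar=-12}
  after event 6 (t=46: INC baz by 10): {bar=-12, baz=10}
  after event 7 (t=51: SET foo = -5): {bar=-12, baz=10, foo=-5}
  after event 8 (t=53: INC baz by 13): {bar=-12, baz=23, foo=-5}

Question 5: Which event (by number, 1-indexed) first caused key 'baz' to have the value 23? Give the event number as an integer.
Answer: 8

Derivation:
Looking for first event where baz becomes 23:
  event 6: baz = 10
  event 7: baz = 10
  event 8: baz 10 -> 23  <-- first match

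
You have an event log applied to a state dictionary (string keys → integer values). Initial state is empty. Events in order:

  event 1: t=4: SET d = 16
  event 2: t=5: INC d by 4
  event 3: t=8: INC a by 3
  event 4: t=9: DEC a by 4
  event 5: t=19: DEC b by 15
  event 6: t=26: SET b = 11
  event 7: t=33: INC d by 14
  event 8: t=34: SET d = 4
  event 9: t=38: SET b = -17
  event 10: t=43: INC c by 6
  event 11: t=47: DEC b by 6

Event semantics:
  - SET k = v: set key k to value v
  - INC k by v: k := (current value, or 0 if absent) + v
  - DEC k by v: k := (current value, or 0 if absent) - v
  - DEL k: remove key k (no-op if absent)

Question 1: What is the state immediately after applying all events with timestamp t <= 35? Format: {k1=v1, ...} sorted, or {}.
Answer: {a=-1, b=11, d=4}

Derivation:
Apply events with t <= 35 (8 events):
  after event 1 (t=4: SET d = 16): {d=16}
  after event 2 (t=5: INC d by 4): {d=20}
  after event 3 (t=8: INC a by 3): {a=3, d=20}
  after event 4 (t=9: DEC a by 4): {a=-1, d=20}
  after event 5 (t=19: DEC b by 15): {a=-1, b=-15, d=20}
  after event 6 (t=26: SET b = 11): {a=-1, b=11, d=20}
  after event 7 (t=33: INC d by 14): {a=-1, b=11, d=34}
  after event 8 (t=34: SET d = 4): {a=-1, b=11, d=4}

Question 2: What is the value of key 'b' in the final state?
Track key 'b' through all 11 events:
  event 1 (t=4: SET d = 16): b unchanged
  event 2 (t=5: INC d by 4): b unchanged
  event 3 (t=8: INC a by 3): b unchanged
  event 4 (t=9: DEC a by 4): b unchanged
  event 5 (t=19: DEC b by 15): b (absent) -> -15
  event 6 (t=26: SET b = 11): b -15 -> 11
  event 7 (t=33: INC d by 14): b unchanged
  event 8 (t=34: SET d = 4): b unchanged
  event 9 (t=38: SET b = -17): b 11 -> -17
  event 10 (t=43: INC c by 6): b unchanged
  event 11 (t=47: DEC b by 6): b -17 -> -23
Final: b = -23

Answer: -23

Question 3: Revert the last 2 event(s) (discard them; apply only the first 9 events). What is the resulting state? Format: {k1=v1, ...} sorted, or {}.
Keep first 9 events (discard last 2):
  after event 1 (t=4: SET d = 16): {d=16}
  after event 2 (t=5: INC d by 4): {d=20}
  after event 3 (t=8: INC a by 3): {a=3, d=20}
  after event 4 (t=9: DEC a by 4): {a=-1, d=20}
  after event 5 (t=19: DEC b by 15): {a=-1, b=-15, d=20}
  after event 6 (t=26: SET b = 11): {a=-1, b=11, d=20}
  after event 7 (t=33: INC d by 14): {a=-1, b=11, d=34}
  after event 8 (t=34: SET d = 4): {a=-1, b=11, d=4}
  after event 9 (t=38: SET b = -17): {a=-1, b=-17, d=4}

Answer: {a=-1, b=-17, d=4}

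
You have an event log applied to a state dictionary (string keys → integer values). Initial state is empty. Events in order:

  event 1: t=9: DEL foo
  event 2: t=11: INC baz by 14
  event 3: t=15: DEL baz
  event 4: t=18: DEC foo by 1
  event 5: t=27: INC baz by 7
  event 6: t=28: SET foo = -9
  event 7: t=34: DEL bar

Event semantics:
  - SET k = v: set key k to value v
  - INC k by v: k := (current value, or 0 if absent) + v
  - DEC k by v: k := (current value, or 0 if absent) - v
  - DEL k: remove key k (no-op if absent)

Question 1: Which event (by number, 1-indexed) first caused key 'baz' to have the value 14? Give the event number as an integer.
Looking for first event where baz becomes 14:
  event 2: baz (absent) -> 14  <-- first match

Answer: 2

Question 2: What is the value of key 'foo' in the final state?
Answer: -9

Derivation:
Track key 'foo' through all 7 events:
  event 1 (t=9: DEL foo): foo (absent) -> (absent)
  event 2 (t=11: INC baz by 14): foo unchanged
  event 3 (t=15: DEL baz): foo unchanged
  event 4 (t=18: DEC foo by 1): foo (absent) -> -1
  event 5 (t=27: INC baz by 7): foo unchanged
  event 6 (t=28: SET foo = -9): foo -1 -> -9
  event 7 (t=34: DEL bar): foo unchanged
Final: foo = -9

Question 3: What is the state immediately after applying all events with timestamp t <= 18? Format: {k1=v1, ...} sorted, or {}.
Apply events with t <= 18 (4 events):
  after event 1 (t=9: DEL foo): {}
  after event 2 (t=11: INC baz by 14): {baz=14}
  after event 3 (t=15: DEL baz): {}
  after event 4 (t=18: DEC foo by 1): {foo=-1}

Answer: {foo=-1}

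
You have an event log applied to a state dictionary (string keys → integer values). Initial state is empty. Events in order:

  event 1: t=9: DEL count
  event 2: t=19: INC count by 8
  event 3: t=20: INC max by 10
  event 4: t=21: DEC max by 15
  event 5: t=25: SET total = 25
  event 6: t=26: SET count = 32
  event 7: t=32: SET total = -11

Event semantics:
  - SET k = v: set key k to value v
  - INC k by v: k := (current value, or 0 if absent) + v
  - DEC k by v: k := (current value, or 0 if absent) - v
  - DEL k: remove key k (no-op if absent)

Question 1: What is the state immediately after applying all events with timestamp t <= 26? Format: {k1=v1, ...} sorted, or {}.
Apply events with t <= 26 (6 events):
  after event 1 (t=9: DEL count): {}
  after event 2 (t=19: INC count by 8): {count=8}
  after event 3 (t=20: INC max by 10): {count=8, max=10}
  after event 4 (t=21: DEC max by 15): {count=8, max=-5}
  after event 5 (t=25: SET total = 25): {count=8, max=-5, total=25}
  after event 6 (t=26: SET count = 32): {count=32, max=-5, total=25}

Answer: {count=32, max=-5, total=25}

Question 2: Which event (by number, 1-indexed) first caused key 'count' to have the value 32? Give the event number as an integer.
Looking for first event where count becomes 32:
  event 2: count = 8
  event 3: count = 8
  event 4: count = 8
  event 5: count = 8
  event 6: count 8 -> 32  <-- first match

Answer: 6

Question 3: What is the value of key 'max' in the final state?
Answer: -5

Derivation:
Track key 'max' through all 7 events:
  event 1 (t=9: DEL count): max unchanged
  event 2 (t=19: INC count by 8): max unchanged
  event 3 (t=20: INC max by 10): max (absent) -> 10
  event 4 (t=21: DEC max by 15): max 10 -> -5
  event 5 (t=25: SET total = 25): max unchanged
  event 6 (t=26: SET count = 32): max unchanged
  event 7 (t=32: SET total = -11): max unchanged
Final: max = -5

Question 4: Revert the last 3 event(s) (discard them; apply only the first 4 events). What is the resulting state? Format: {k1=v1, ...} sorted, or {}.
Keep first 4 events (discard last 3):
  after event 1 (t=9: DEL count): {}
  after event 2 (t=19: INC count by 8): {count=8}
  after event 3 (t=20: INC max by 10): {count=8, max=10}
  after event 4 (t=21: DEC max by 15): {count=8, max=-5}

Answer: {count=8, max=-5}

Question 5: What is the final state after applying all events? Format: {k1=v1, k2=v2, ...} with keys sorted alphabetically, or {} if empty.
Answer: {count=32, max=-5, total=-11}

Derivation:
  after event 1 (t=9: DEL count): {}
  after event 2 (t=19: INC count by 8): {count=8}
  after event 3 (t=20: INC max by 10): {count=8, max=10}
  after event 4 (t=21: DEC max by 15): {count=8, max=-5}
  after event 5 (t=25: SET total = 25): {count=8, max=-5, total=25}
  after event 6 (t=26: SET count = 32): {count=32, max=-5, total=25}
  after event 7 (t=32: SET total = -11): {count=32, max=-5, total=-11}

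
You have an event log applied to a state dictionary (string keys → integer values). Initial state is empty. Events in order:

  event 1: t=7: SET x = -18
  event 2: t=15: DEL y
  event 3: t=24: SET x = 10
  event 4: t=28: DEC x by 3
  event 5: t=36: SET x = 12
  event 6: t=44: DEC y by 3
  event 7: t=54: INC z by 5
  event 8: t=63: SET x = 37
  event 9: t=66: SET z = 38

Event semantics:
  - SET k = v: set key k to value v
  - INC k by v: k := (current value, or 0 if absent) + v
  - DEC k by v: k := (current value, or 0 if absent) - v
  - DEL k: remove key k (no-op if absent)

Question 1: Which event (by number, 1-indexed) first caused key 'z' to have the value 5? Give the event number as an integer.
Answer: 7

Derivation:
Looking for first event where z becomes 5:
  event 7: z (absent) -> 5  <-- first match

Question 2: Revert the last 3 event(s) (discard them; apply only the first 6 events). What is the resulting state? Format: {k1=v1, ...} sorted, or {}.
Keep first 6 events (discard last 3):
  after event 1 (t=7: SET x = -18): {x=-18}
  after event 2 (t=15: DEL y): {x=-18}
  after event 3 (t=24: SET x = 10): {x=10}
  after event 4 (t=28: DEC x by 3): {x=7}
  after event 5 (t=36: SET x = 12): {x=12}
  after event 6 (t=44: DEC y by 3): {x=12, y=-3}

Answer: {x=12, y=-3}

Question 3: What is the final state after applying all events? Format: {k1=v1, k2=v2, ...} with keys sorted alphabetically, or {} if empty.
  after event 1 (t=7: SET x = -18): {x=-18}
  after event 2 (t=15: DEL y): {x=-18}
  after event 3 (t=24: SET x = 10): {x=10}
  after event 4 (t=28: DEC x by 3): {x=7}
  after event 5 (t=36: SET x = 12): {x=12}
  after event 6 (t=44: DEC y by 3): {x=12, y=-3}
  after event 7 (t=54: INC z by 5): {x=12, y=-3, z=5}
  after event 8 (t=63: SET x = 37): {x=37, y=-3, z=5}
  after event 9 (t=66: SET z = 38): {x=37, y=-3, z=38}

Answer: {x=37, y=-3, z=38}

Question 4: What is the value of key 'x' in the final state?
Answer: 37

Derivation:
Track key 'x' through all 9 events:
  event 1 (t=7: SET x = -18): x (absent) -> -18
  event 2 (t=15: DEL y): x unchanged
  event 3 (t=24: SET x = 10): x -18 -> 10
  event 4 (t=28: DEC x by 3): x 10 -> 7
  event 5 (t=36: SET x = 12): x 7 -> 12
  event 6 (t=44: DEC y by 3): x unchanged
  event 7 (t=54: INC z by 5): x unchanged
  event 8 (t=63: SET x = 37): x 12 -> 37
  event 9 (t=66: SET z = 38): x unchanged
Final: x = 37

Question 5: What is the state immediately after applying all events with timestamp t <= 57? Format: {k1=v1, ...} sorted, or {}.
Answer: {x=12, y=-3, z=5}

Derivation:
Apply events with t <= 57 (7 events):
  after event 1 (t=7: SET x = -18): {x=-18}
  after event 2 (t=15: DEL y): {x=-18}
  after event 3 (t=24: SET x = 10): {x=10}
  after event 4 (t=28: DEC x by 3): {x=7}
  after event 5 (t=36: SET x = 12): {x=12}
  after event 6 (t=44: DEC y by 3): {x=12, y=-3}
  after event 7 (t=54: INC z by 5): {x=12, y=-3, z=5}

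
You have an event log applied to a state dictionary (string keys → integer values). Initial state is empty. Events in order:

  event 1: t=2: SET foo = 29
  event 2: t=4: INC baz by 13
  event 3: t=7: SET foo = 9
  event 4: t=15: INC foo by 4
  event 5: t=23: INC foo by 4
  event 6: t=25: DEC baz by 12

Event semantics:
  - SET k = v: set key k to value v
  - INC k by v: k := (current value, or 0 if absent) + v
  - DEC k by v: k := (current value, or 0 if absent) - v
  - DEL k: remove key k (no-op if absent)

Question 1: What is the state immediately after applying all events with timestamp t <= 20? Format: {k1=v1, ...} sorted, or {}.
Apply events with t <= 20 (4 events):
  after event 1 (t=2: SET foo = 29): {foo=29}
  after event 2 (t=4: INC baz by 13): {baz=13, foo=29}
  after event 3 (t=7: SET foo = 9): {baz=13, foo=9}
  after event 4 (t=15: INC foo by 4): {baz=13, foo=13}

Answer: {baz=13, foo=13}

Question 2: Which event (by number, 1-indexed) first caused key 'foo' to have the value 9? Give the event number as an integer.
Looking for first event where foo becomes 9:
  event 1: foo = 29
  event 2: foo = 29
  event 3: foo 29 -> 9  <-- first match

Answer: 3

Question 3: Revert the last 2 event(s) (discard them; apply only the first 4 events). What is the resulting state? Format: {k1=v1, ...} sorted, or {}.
Answer: {baz=13, foo=13}

Derivation:
Keep first 4 events (discard last 2):
  after event 1 (t=2: SET foo = 29): {foo=29}
  after event 2 (t=4: INC baz by 13): {baz=13, foo=29}
  after event 3 (t=7: SET foo = 9): {baz=13, foo=9}
  after event 4 (t=15: INC foo by 4): {baz=13, foo=13}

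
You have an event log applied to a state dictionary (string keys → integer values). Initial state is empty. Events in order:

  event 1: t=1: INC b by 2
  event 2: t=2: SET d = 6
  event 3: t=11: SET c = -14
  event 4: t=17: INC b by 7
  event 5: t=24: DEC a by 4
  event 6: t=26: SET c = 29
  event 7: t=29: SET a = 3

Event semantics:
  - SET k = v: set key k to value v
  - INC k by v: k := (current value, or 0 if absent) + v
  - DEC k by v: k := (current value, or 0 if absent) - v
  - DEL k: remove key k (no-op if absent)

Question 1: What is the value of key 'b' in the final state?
Track key 'b' through all 7 events:
  event 1 (t=1: INC b by 2): b (absent) -> 2
  event 2 (t=2: SET d = 6): b unchanged
  event 3 (t=11: SET c = -14): b unchanged
  event 4 (t=17: INC b by 7): b 2 -> 9
  event 5 (t=24: DEC a by 4): b unchanged
  event 6 (t=26: SET c = 29): b unchanged
  event 7 (t=29: SET a = 3): b unchanged
Final: b = 9

Answer: 9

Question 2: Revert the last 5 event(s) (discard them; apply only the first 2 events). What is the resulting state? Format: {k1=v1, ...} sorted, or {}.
Answer: {b=2, d=6}

Derivation:
Keep first 2 events (discard last 5):
  after event 1 (t=1: INC b by 2): {b=2}
  after event 2 (t=2: SET d = 6): {b=2, d=6}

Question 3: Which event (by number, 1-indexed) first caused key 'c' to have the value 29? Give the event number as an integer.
Looking for first event where c becomes 29:
  event 3: c = -14
  event 4: c = -14
  event 5: c = -14
  event 6: c -14 -> 29  <-- first match

Answer: 6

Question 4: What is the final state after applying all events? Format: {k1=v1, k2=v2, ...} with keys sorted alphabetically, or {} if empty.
  after event 1 (t=1: INC b by 2): {b=2}
  after event 2 (t=2: SET d = 6): {b=2, d=6}
  after event 3 (t=11: SET c = -14): {b=2, c=-14, d=6}
  after event 4 (t=17: INC b by 7): {b=9, c=-14, d=6}
  after event 5 (t=24: DEC a by 4): {a=-4, b=9, c=-14, d=6}
  after event 6 (t=26: SET c = 29): {a=-4, b=9, c=29, d=6}
  after event 7 (t=29: SET a = 3): {a=3, b=9, c=29, d=6}

Answer: {a=3, b=9, c=29, d=6}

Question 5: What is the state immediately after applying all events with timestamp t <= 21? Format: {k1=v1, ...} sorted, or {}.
Apply events with t <= 21 (4 events):
  after event 1 (t=1: INC b by 2): {b=2}
  after event 2 (t=2: SET d = 6): {b=2, d=6}
  after event 3 (t=11: SET c = -14): {b=2, c=-14, d=6}
  after event 4 (t=17: INC b by 7): {b=9, c=-14, d=6}

Answer: {b=9, c=-14, d=6}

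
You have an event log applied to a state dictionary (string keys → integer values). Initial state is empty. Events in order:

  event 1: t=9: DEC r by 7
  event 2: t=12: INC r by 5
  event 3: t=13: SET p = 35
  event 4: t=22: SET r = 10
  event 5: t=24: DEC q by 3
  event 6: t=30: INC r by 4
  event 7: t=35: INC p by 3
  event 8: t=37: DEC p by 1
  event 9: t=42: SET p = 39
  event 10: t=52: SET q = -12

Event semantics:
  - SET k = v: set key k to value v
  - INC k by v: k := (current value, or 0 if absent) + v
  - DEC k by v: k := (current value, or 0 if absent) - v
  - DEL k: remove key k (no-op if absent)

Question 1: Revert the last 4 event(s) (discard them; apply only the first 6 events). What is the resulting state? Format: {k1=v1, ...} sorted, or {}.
Answer: {p=35, q=-3, r=14}

Derivation:
Keep first 6 events (discard last 4):
  after event 1 (t=9: DEC r by 7): {r=-7}
  after event 2 (t=12: INC r by 5): {r=-2}
  after event 3 (t=13: SET p = 35): {p=35, r=-2}
  after event 4 (t=22: SET r = 10): {p=35, r=10}
  after event 5 (t=24: DEC q by 3): {p=35, q=-3, r=10}
  after event 6 (t=30: INC r by 4): {p=35, q=-3, r=14}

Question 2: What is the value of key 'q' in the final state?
Track key 'q' through all 10 events:
  event 1 (t=9: DEC r by 7): q unchanged
  event 2 (t=12: INC r by 5): q unchanged
  event 3 (t=13: SET p = 35): q unchanged
  event 4 (t=22: SET r = 10): q unchanged
  event 5 (t=24: DEC q by 3): q (absent) -> -3
  event 6 (t=30: INC r by 4): q unchanged
  event 7 (t=35: INC p by 3): q unchanged
  event 8 (t=37: DEC p by 1): q unchanged
  event 9 (t=42: SET p = 39): q unchanged
  event 10 (t=52: SET q = -12): q -3 -> -12
Final: q = -12

Answer: -12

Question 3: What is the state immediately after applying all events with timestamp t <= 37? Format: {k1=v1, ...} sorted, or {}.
Answer: {p=37, q=-3, r=14}

Derivation:
Apply events with t <= 37 (8 events):
  after event 1 (t=9: DEC r by 7): {r=-7}
  after event 2 (t=12: INC r by 5): {r=-2}
  after event 3 (t=13: SET p = 35): {p=35, r=-2}
  after event 4 (t=22: SET r = 10): {p=35, r=10}
  after event 5 (t=24: DEC q by 3): {p=35, q=-3, r=10}
  after event 6 (t=30: INC r by 4): {p=35, q=-3, r=14}
  after event 7 (t=35: INC p by 3): {p=38, q=-3, r=14}
  after event 8 (t=37: DEC p by 1): {p=37, q=-3, r=14}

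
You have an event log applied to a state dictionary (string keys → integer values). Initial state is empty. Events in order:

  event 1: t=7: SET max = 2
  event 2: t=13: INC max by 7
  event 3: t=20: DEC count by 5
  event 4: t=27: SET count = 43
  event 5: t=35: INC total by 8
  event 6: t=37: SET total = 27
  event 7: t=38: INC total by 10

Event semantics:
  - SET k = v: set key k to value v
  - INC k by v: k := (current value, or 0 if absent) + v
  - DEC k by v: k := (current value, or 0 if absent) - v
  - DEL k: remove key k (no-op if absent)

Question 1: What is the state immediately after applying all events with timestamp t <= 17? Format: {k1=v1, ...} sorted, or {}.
Answer: {max=9}

Derivation:
Apply events with t <= 17 (2 events):
  after event 1 (t=7: SET max = 2): {max=2}
  after event 2 (t=13: INC max by 7): {max=9}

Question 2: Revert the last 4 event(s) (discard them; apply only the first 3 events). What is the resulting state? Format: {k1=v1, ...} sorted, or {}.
Answer: {count=-5, max=9}

Derivation:
Keep first 3 events (discard last 4):
  after event 1 (t=7: SET max = 2): {max=2}
  after event 2 (t=13: INC max by 7): {max=9}
  after event 3 (t=20: DEC count by 5): {count=-5, max=9}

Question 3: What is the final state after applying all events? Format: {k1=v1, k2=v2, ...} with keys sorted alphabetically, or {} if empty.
  after event 1 (t=7: SET max = 2): {max=2}
  after event 2 (t=13: INC max by 7): {max=9}
  after event 3 (t=20: DEC count by 5): {count=-5, max=9}
  after event 4 (t=27: SET count = 43): {count=43, max=9}
  after event 5 (t=35: INC total by 8): {count=43, max=9, total=8}
  after event 6 (t=37: SET total = 27): {count=43, max=9, total=27}
  after event 7 (t=38: INC total by 10): {count=43, max=9, total=37}

Answer: {count=43, max=9, total=37}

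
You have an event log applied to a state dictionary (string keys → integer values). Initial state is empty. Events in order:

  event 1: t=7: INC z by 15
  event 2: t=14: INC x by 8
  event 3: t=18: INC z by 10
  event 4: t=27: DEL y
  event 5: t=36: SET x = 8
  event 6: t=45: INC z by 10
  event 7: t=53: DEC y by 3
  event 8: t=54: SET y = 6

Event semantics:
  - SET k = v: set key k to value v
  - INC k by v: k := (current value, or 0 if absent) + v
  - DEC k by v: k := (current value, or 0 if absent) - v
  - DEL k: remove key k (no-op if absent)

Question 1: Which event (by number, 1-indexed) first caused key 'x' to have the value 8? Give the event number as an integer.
Looking for first event where x becomes 8:
  event 2: x (absent) -> 8  <-- first match

Answer: 2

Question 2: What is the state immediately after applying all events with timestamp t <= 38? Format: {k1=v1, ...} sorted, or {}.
Answer: {x=8, z=25}

Derivation:
Apply events with t <= 38 (5 events):
  after event 1 (t=7: INC z by 15): {z=15}
  after event 2 (t=14: INC x by 8): {x=8, z=15}
  after event 3 (t=18: INC z by 10): {x=8, z=25}
  after event 4 (t=27: DEL y): {x=8, z=25}
  after event 5 (t=36: SET x = 8): {x=8, z=25}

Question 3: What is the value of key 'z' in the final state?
Answer: 35

Derivation:
Track key 'z' through all 8 events:
  event 1 (t=7: INC z by 15): z (absent) -> 15
  event 2 (t=14: INC x by 8): z unchanged
  event 3 (t=18: INC z by 10): z 15 -> 25
  event 4 (t=27: DEL y): z unchanged
  event 5 (t=36: SET x = 8): z unchanged
  event 6 (t=45: INC z by 10): z 25 -> 35
  event 7 (t=53: DEC y by 3): z unchanged
  event 8 (t=54: SET y = 6): z unchanged
Final: z = 35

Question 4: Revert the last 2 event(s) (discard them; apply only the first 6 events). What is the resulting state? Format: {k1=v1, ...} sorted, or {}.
Keep first 6 events (discard last 2):
  after event 1 (t=7: INC z by 15): {z=15}
  after event 2 (t=14: INC x by 8): {x=8, z=15}
  after event 3 (t=18: INC z by 10): {x=8, z=25}
  after event 4 (t=27: DEL y): {x=8, z=25}
  after event 5 (t=36: SET x = 8): {x=8, z=25}
  after event 6 (t=45: INC z by 10): {x=8, z=35}

Answer: {x=8, z=35}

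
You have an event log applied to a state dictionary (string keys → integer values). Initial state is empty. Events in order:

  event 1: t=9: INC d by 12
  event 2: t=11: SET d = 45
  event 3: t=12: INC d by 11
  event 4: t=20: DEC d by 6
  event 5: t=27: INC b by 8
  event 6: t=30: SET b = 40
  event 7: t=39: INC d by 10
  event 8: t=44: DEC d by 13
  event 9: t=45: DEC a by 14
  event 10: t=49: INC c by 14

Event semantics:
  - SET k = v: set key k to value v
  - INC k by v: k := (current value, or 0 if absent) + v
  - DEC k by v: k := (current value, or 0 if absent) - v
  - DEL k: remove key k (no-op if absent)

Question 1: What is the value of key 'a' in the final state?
Answer: -14

Derivation:
Track key 'a' through all 10 events:
  event 1 (t=9: INC d by 12): a unchanged
  event 2 (t=11: SET d = 45): a unchanged
  event 3 (t=12: INC d by 11): a unchanged
  event 4 (t=20: DEC d by 6): a unchanged
  event 5 (t=27: INC b by 8): a unchanged
  event 6 (t=30: SET b = 40): a unchanged
  event 7 (t=39: INC d by 10): a unchanged
  event 8 (t=44: DEC d by 13): a unchanged
  event 9 (t=45: DEC a by 14): a (absent) -> -14
  event 10 (t=49: INC c by 14): a unchanged
Final: a = -14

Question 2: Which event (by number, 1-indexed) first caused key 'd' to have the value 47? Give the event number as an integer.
Answer: 8

Derivation:
Looking for first event where d becomes 47:
  event 1: d = 12
  event 2: d = 45
  event 3: d = 56
  event 4: d = 50
  event 5: d = 50
  event 6: d = 50
  event 7: d = 60
  event 8: d 60 -> 47  <-- first match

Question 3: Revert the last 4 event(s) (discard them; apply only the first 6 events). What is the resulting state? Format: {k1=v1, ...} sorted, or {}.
Keep first 6 events (discard last 4):
  after event 1 (t=9: INC d by 12): {d=12}
  after event 2 (t=11: SET d = 45): {d=45}
  after event 3 (t=12: INC d by 11): {d=56}
  after event 4 (t=20: DEC d by 6): {d=50}
  after event 5 (t=27: INC b by 8): {b=8, d=50}
  after event 6 (t=30: SET b = 40): {b=40, d=50}

Answer: {b=40, d=50}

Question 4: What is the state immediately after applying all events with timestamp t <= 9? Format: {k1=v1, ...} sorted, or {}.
Apply events with t <= 9 (1 events):
  after event 1 (t=9: INC d by 12): {d=12}

Answer: {d=12}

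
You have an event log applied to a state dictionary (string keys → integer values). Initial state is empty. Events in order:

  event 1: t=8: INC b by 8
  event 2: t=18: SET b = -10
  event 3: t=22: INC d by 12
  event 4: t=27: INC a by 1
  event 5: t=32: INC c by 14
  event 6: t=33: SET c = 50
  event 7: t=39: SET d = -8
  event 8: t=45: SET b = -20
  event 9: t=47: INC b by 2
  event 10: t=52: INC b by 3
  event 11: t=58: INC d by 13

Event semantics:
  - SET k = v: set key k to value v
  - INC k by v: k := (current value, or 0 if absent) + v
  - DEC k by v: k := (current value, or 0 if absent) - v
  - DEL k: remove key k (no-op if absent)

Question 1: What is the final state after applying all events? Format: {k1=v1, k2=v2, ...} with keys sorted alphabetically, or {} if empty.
Answer: {a=1, b=-15, c=50, d=5}

Derivation:
  after event 1 (t=8: INC b by 8): {b=8}
  after event 2 (t=18: SET b = -10): {b=-10}
  after event 3 (t=22: INC d by 12): {b=-10, d=12}
  after event 4 (t=27: INC a by 1): {a=1, b=-10, d=12}
  after event 5 (t=32: INC c by 14): {a=1, b=-10, c=14, d=12}
  after event 6 (t=33: SET c = 50): {a=1, b=-10, c=50, d=12}
  after event 7 (t=39: SET d = -8): {a=1, b=-10, c=50, d=-8}
  after event 8 (t=45: SET b = -20): {a=1, b=-20, c=50, d=-8}
  after event 9 (t=47: INC b by 2): {a=1, b=-18, c=50, d=-8}
  after event 10 (t=52: INC b by 3): {a=1, b=-15, c=50, d=-8}
  after event 11 (t=58: INC d by 13): {a=1, b=-15, c=50, d=5}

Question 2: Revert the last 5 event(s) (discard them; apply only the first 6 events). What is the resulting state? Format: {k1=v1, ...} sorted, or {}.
Answer: {a=1, b=-10, c=50, d=12}

Derivation:
Keep first 6 events (discard last 5):
  after event 1 (t=8: INC b by 8): {b=8}
  after event 2 (t=18: SET b = -10): {b=-10}
  after event 3 (t=22: INC d by 12): {b=-10, d=12}
  after event 4 (t=27: INC a by 1): {a=1, b=-10, d=12}
  after event 5 (t=32: INC c by 14): {a=1, b=-10, c=14, d=12}
  after event 6 (t=33: SET c = 50): {a=1, b=-10, c=50, d=12}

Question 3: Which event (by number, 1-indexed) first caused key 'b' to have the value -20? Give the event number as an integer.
Looking for first event where b becomes -20:
  event 1: b = 8
  event 2: b = -10
  event 3: b = -10
  event 4: b = -10
  event 5: b = -10
  event 6: b = -10
  event 7: b = -10
  event 8: b -10 -> -20  <-- first match

Answer: 8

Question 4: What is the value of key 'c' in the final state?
Answer: 50

Derivation:
Track key 'c' through all 11 events:
  event 1 (t=8: INC b by 8): c unchanged
  event 2 (t=18: SET b = -10): c unchanged
  event 3 (t=22: INC d by 12): c unchanged
  event 4 (t=27: INC a by 1): c unchanged
  event 5 (t=32: INC c by 14): c (absent) -> 14
  event 6 (t=33: SET c = 50): c 14 -> 50
  event 7 (t=39: SET d = -8): c unchanged
  event 8 (t=45: SET b = -20): c unchanged
  event 9 (t=47: INC b by 2): c unchanged
  event 10 (t=52: INC b by 3): c unchanged
  event 11 (t=58: INC d by 13): c unchanged
Final: c = 50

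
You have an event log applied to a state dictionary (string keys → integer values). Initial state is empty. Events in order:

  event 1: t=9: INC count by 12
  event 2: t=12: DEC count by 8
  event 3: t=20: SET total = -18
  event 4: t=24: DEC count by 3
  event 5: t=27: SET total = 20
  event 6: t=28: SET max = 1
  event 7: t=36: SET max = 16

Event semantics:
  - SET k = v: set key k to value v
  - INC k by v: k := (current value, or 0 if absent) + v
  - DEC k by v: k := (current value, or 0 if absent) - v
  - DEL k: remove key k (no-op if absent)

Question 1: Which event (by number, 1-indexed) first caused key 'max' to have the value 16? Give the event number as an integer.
Looking for first event where max becomes 16:
  event 6: max = 1
  event 7: max 1 -> 16  <-- first match

Answer: 7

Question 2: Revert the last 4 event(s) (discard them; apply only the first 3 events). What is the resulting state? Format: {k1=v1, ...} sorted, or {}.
Keep first 3 events (discard last 4):
  after event 1 (t=9: INC count by 12): {count=12}
  after event 2 (t=12: DEC count by 8): {count=4}
  after event 3 (t=20: SET total = -18): {count=4, total=-18}

Answer: {count=4, total=-18}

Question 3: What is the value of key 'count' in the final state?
Answer: 1

Derivation:
Track key 'count' through all 7 events:
  event 1 (t=9: INC count by 12): count (absent) -> 12
  event 2 (t=12: DEC count by 8): count 12 -> 4
  event 3 (t=20: SET total = -18): count unchanged
  event 4 (t=24: DEC count by 3): count 4 -> 1
  event 5 (t=27: SET total = 20): count unchanged
  event 6 (t=28: SET max = 1): count unchanged
  event 7 (t=36: SET max = 16): count unchanged
Final: count = 1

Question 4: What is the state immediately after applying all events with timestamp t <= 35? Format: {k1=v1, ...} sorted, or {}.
Apply events with t <= 35 (6 events):
  after event 1 (t=9: INC count by 12): {count=12}
  after event 2 (t=12: DEC count by 8): {count=4}
  after event 3 (t=20: SET total = -18): {count=4, total=-18}
  after event 4 (t=24: DEC count by 3): {count=1, total=-18}
  after event 5 (t=27: SET total = 20): {count=1, total=20}
  after event 6 (t=28: SET max = 1): {count=1, max=1, total=20}

Answer: {count=1, max=1, total=20}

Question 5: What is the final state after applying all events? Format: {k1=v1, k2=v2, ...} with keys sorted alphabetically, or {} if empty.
  after event 1 (t=9: INC count by 12): {count=12}
  after event 2 (t=12: DEC count by 8): {count=4}
  after event 3 (t=20: SET total = -18): {count=4, total=-18}
  after event 4 (t=24: DEC count by 3): {count=1, total=-18}
  after event 5 (t=27: SET total = 20): {count=1, total=20}
  after event 6 (t=28: SET max = 1): {count=1, max=1, total=20}
  after event 7 (t=36: SET max = 16): {count=1, max=16, total=20}

Answer: {count=1, max=16, total=20}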